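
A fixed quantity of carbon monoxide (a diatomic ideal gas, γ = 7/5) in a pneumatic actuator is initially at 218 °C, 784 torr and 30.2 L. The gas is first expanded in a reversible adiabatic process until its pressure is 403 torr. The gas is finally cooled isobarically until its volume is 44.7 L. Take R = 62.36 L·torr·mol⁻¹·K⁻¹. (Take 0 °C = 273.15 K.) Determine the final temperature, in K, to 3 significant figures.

Convert: T₁ = 491.1 K.
Adiabatic (γ = 7/5), T V^(γ−1) and P V^γ constant: T₂ = T₁·(P₂/P₁)^((γ−1)/γ) = 406.1 K; V₂ = V₁·(P₁/P₂)^(1/γ) = 48.58 L.
Isobaric, so V/T is constant: P₃ = P₂; T₃ = T₂·(V₃/V₂) = 373.7 K.

T₃ ≈ 374 K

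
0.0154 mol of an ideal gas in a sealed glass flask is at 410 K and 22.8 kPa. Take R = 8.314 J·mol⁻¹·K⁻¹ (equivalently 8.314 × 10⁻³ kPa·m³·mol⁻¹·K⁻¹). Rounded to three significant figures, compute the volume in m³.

V ≈ 0.00230 m³

PV = nRT ⇒ V = nRT/P = (0.0154 × 8.314 × 10⁻³ × 410) / 22.8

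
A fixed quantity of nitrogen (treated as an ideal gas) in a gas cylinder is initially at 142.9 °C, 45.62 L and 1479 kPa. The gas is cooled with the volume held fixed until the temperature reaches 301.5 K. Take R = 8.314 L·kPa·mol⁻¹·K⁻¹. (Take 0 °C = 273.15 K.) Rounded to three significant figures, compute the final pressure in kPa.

P₂ ≈ 1.07e+03 kPa

Convert: T₁ = 416.0 K.
V constant ⇒ P ∝ T: V₂ = V₁; P₂ = P₁·(T₂/T₁) = 1072 kPa.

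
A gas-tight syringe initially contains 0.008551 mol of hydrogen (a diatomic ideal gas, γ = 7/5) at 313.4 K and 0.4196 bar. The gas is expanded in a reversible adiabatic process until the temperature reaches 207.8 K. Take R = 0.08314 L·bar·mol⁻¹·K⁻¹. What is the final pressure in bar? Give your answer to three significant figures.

From PV = nRT: V₁ = nRT₁/P₁ = 0.5310 L.
Reversible adiabatic, γ = 7/5: P₂ = P₁·(T₂/T₁)^(γ/(γ−1)) = 0.09960 bar; V₂ = V₁·(T₁/T₂)^(1/(γ−1)) = 1.483 L.

P₂ ≈ 0.0996 bar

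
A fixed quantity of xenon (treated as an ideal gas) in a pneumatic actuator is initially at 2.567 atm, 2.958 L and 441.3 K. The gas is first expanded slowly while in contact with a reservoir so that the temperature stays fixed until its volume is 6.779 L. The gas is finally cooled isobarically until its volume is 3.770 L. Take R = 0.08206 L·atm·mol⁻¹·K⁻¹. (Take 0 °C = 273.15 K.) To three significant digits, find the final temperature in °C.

Isothermal, so P V is constant: T₂ = T₁; P₂ = P₁·(V₁/V₂) = 1.120 atm.
Isobaric, so V/T is constant: P₃ = P₂; T₃ = T₂·(V₃/V₂) = 245.4 K.

T₃ ≈ -27.7 °C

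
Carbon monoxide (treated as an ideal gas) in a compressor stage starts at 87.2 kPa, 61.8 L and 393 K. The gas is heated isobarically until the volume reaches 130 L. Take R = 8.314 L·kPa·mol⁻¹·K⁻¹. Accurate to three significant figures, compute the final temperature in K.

T₂ ≈ 827 K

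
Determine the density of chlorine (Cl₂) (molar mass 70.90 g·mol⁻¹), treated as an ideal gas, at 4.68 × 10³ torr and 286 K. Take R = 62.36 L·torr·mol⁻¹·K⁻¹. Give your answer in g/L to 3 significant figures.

ρ = PM/(RT) = (4.68e+03 × 70.90) / (62.36 × 286.0)

ρ ≈ 18.6 g/L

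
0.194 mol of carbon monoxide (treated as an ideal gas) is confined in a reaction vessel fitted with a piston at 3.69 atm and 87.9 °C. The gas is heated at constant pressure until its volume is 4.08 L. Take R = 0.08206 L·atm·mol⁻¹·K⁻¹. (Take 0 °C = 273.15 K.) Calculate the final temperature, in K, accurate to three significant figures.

T₂ ≈ 946 K

Convert: T₁ = 361.0 K.
From PV = nRT: V₁ = nRT₁/P₁ = 1.558 L.
Isobaric, so V/T is constant: P₂ = P₁; T₂ = T₁·(V₂/V₁) = 945.7 K.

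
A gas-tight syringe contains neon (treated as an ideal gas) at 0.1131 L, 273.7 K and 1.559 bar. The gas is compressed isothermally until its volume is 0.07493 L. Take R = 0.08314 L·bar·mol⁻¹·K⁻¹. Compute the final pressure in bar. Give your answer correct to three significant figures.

T constant ⇒ Boyle's law P V = const: T₂ = T₁; P₂ = P₁·(V₁/V₂) = 2.353 bar.

P₂ ≈ 2.35 bar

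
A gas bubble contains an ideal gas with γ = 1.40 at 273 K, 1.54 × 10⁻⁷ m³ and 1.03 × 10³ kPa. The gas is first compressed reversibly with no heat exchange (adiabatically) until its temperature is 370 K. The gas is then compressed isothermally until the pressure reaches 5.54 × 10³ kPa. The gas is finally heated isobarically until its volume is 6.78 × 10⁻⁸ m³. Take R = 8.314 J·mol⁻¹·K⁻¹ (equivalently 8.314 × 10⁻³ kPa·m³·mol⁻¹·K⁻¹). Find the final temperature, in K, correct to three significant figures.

Adiabatic (γ = 1.40), T V^(γ−1) and P V^γ constant: P₂ = P₁·(T₂/T₁)^(γ/(γ−1)) = 2985 kPa; V₂ = V₁·(T₁/T₂)^(1/(γ−1)) = 7.202e-08 m³.
Isothermal, so P V is constant: T₃ = T₂; V₃ = V₂·(P₂/P₃) = 3.880e-08 m³.
Isobaric, so V/T is constant: P₄ = P₃; T₄ = T₃·(V₄/V₃) = 646.5 K.

T₄ ≈ 646 K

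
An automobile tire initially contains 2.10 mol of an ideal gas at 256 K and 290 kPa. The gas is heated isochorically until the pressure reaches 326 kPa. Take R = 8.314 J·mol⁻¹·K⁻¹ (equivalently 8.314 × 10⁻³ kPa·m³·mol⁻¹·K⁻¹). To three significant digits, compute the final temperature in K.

T₂ ≈ 288 K

From PV = nRT: V₁ = nRT₁/P₁ = 0.01541 m³.
V constant ⇒ P ∝ T: V₂ = V₁; T₂ = T₁·(P₂/P₁) = 287.8 K.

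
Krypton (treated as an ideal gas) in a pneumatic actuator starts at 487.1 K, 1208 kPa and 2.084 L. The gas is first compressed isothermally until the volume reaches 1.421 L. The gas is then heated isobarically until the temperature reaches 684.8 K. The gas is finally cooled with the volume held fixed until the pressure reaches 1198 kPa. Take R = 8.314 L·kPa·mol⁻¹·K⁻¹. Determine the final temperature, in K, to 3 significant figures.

T₄ ≈ 463 K

T constant ⇒ Boyle's law P V = const: T₂ = T₁; P₂ = P₁·(V₁/V₂) = 1772 kPa.
Isobaric, so V/T is constant: P₃ = P₂; V₃ = V₂·(T₃/T₂) = 1.998 L.
Isochoric, so P/T is constant: V₄ = V₃; T₄ = T₃·(P₄/P₃) = 463.1 K.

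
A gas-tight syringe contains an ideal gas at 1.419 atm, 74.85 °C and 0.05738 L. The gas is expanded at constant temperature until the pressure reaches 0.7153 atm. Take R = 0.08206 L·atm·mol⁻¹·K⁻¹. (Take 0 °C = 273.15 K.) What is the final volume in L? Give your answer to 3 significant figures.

V₂ ≈ 0.114 L

Convert: T₁ = 348.0 K.
T constant ⇒ Boyle's law P V = const: T₂ = T₁; V₂ = V₁·(P₁/P₂) = 0.1138 L.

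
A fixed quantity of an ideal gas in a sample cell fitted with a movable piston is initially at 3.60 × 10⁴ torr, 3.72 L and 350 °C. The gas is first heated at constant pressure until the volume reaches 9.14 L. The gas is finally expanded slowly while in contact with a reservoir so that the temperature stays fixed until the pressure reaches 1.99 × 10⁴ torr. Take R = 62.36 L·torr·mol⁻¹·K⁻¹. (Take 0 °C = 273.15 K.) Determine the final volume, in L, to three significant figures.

V₃ ≈ 16.5 L

Convert: T₁ = 623.1 K.
Isobaric, so V/T is constant: P₂ = P₁; T₂ = T₁·(V₂/V₁) = 1531 K.
Isothermal, so P V is constant: T₃ = T₂; V₃ = V₂·(P₂/P₃) = 16.53 L.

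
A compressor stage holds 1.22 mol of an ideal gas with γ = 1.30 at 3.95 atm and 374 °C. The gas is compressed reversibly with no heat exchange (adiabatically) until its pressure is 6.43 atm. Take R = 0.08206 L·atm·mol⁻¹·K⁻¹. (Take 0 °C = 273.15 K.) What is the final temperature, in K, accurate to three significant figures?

T₂ ≈ 724 K

Convert: T₁ = 647.1 K.
From PV = nRT: V₁ = nRT₁/P₁ = 16.40 L.
Adiabatic (γ = 1.30), T V^(γ−1) and P V^γ constant: T₂ = T₁·(P₂/P₁)^((γ−1)/γ) = 724.2 K; V₂ = V₁·(P₁/P₂)^(1/γ) = 11.28 L.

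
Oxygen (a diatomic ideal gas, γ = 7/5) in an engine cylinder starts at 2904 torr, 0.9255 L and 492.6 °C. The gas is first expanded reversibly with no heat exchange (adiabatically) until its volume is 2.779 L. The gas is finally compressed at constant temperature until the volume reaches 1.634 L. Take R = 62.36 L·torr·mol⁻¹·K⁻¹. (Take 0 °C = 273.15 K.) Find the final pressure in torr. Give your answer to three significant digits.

Convert: T₁ = 765.8 K.
Adiabatic (γ = 7/5), T V^(γ−1) and P V^γ constant: T₂ = T₁·(V₁/V₂)^(γ−1) = 493.3 K; P₂ = P₁·(V₁/V₂)^γ = 623.0 torr.
T constant ⇒ Boyle's law P V = const: T₃ = T₂; P₃ = P₂·(V₂/V₃) = 1060 torr.

P₃ ≈ 1.06e+03 torr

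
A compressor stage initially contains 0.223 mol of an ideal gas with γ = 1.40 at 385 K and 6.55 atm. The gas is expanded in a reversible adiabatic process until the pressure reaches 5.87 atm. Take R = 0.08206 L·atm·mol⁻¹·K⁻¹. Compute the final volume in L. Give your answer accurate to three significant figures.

V₂ ≈ 1.16 L

From PV = nRT: V₁ = nRT₁/P₁ = 1.076 L.
Reversible adiabatic, γ = 1.40: T₂ = T₁·(P₂/P₁)^((γ−1)/γ) = 373.1 K; V₂ = V₁·(P₁/P₂)^(1/γ) = 1.163 L.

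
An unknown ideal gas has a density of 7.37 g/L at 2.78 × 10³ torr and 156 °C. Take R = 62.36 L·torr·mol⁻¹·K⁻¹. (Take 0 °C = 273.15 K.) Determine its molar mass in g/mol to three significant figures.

M ≈ 70.9 g/mol

ρ = PM/(RT) ⇒ M = ρRT/P = (7.37 × 62.36 × 429.1) / 2.78e+03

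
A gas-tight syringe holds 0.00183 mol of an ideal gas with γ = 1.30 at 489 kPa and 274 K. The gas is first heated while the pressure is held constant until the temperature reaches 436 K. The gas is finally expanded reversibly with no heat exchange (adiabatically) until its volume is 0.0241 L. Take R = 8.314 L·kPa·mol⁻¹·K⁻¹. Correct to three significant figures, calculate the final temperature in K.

T₃ ≈ 367 K

From PV = nRT: V₁ = nRT₁/P₁ = 0.008525 L.
Isobaric, so V/T is constant: P₂ = P₁; V₂ = V₁·(T₂/T₁) = 0.01357 L.
Adiabatic (γ = 1.30), T V^(γ−1) and P V^γ constant: T₃ = T₂·(V₂/V₃)^(γ−1) = 367.0 K; P₃ = P₂·(V₂/V₃)^γ = 231.7 kPa.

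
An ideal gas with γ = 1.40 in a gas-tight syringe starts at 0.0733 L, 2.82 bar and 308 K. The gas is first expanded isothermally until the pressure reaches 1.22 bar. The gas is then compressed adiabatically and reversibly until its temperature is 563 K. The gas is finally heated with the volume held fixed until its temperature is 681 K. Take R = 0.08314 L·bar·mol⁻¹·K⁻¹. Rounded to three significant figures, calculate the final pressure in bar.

P₄ ≈ 12.2 bar

Isothermal, so P V is constant: T₂ = T₁; V₂ = V₁·(P₁/P₂) = 0.1694 L.
Reversible adiabatic, γ = 1.40: P₃ = P₂·(T₃/T₂)^(γ/(γ−1)) = 10.07 bar; V₃ = V₂·(T₂/T₃)^(1/(γ−1)) = 0.03751 L.
Isochoric, so P/T is constant: V₄ = V₃; P₄ = P₃·(T₄/T₃) = 12.19 bar.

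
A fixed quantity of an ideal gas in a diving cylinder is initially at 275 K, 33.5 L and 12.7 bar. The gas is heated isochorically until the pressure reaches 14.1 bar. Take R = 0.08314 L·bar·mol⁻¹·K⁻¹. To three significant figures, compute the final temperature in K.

T₂ ≈ 305 K

Isochoric, so P/T is constant: V₂ = V₁; T₂ = T₁·(P₂/P₁) = 305.3 K.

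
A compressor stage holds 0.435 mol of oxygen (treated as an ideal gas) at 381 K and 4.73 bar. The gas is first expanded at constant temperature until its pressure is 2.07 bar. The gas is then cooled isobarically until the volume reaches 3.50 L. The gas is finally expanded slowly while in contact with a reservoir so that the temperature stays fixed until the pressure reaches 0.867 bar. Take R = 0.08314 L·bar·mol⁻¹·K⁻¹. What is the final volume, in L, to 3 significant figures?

V₄ ≈ 8.36 L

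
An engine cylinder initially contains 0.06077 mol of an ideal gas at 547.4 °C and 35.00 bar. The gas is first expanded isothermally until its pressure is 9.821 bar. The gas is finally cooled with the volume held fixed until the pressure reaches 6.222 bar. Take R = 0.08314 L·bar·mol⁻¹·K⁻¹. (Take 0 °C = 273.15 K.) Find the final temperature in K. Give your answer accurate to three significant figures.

Convert: T₁ = 820.5 K.
From PV = nRT: V₁ = nRT₁/P₁ = 0.1185 L.
Isothermal, so P V is constant: T₂ = T₁; V₂ = V₁·(P₁/P₂) = 0.4221 L.
Isochoric, so P/T is constant: V₃ = V₂; T₃ = T₂·(P₃/P₂) = 519.9 K.

T₃ ≈ 520 K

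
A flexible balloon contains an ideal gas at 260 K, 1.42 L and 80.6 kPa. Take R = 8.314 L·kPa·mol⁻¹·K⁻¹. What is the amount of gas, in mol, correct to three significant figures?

n ≈ 0.0529 mol

PV = nRT ⇒ n = PV/(RT) = (80.6 × 1.42) / (8.314 × 260)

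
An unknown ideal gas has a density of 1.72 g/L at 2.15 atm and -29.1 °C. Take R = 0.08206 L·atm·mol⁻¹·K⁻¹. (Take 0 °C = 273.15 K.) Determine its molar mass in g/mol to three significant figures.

M ≈ 16.0 g/mol

ρ = PM/(RT) ⇒ M = ρRT/P = (1.72 × 0.08206 × 244.0) / 2.15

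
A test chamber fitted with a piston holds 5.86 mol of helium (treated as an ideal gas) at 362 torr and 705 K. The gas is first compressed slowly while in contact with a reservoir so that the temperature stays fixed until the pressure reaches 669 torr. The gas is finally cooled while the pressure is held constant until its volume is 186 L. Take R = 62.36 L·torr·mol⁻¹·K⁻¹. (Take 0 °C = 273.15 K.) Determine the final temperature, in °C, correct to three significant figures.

T₃ ≈ 67.4 °C

From PV = nRT: V₁ = nRT₁/P₁ = 711.7 L.
Isothermal, so P V is constant: T₂ = T₁; V₂ = V₁·(P₁/P₂) = 385.1 L.
Isobaric, so V/T is constant: P₃ = P₂; T₃ = T₂·(V₃/V₂) = 340.5 K.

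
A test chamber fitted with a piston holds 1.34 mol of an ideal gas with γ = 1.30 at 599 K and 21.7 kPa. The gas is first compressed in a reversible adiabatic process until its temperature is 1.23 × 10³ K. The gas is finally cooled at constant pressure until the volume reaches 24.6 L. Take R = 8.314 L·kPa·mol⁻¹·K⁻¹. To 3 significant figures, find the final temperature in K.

From PV = nRT: V₁ = nRT₁/P₁ = 307.5 L.
Adiabatic (γ = 1.30), T V^(γ−1) and P V^γ constant: P₂ = P₁·(T₂/T₁)^(γ/(γ−1)) = 490.4 kPa; V₂ = V₁·(T₁/T₂)^(1/(γ−1)) = 27.94 L.
Isobaric, so V/T is constant: P₃ = P₂; T₃ = T₂·(V₃/V₂) = 1083 K.

T₃ ≈ 1.08e+03 K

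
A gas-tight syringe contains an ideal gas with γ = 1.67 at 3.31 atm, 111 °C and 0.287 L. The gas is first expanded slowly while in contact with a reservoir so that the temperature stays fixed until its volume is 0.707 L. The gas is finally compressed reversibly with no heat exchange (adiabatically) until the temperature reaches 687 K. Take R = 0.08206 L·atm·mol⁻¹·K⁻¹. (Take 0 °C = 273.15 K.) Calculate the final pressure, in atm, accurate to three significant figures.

P₃ ≈ 5.72 atm

Convert: T₁ = 384.1 K.
T constant ⇒ Boyle's law P V = const: T₂ = T₁; P₂ = P₁·(V₁/V₂) = 1.344 atm.
Adiabatic (γ = 1.67), T V^(γ−1) and P V^γ constant: P₃ = P₂·(T₃/T₂)^(γ/(γ−1)) = 5.722 atm; V₃ = V₂·(T₂/T₃)^(1/(γ−1)) = 0.2969 L.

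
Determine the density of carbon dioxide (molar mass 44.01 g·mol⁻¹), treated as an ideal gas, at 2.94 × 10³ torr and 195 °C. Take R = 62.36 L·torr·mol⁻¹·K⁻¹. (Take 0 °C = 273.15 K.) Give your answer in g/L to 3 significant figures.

ρ = PM/(RT) = (2.94e+03 × 44.01) / (62.36 × 468.1)

ρ ≈ 4.43 g/L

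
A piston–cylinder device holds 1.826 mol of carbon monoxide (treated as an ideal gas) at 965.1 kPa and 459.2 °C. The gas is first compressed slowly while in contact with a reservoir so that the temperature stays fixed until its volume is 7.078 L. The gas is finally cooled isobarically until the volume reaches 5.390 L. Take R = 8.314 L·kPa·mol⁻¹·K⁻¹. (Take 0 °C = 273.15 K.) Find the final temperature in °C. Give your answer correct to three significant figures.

T₃ ≈ 285 °C

Convert: T₁ = 732.3 K.
From PV = nRT: V₁ = nRT₁/P₁ = 11.52 L.
T constant ⇒ Boyle's law P V = const: T₂ = T₁; P₂ = P₁·(V₁/V₂) = 1571 kPa.
Isobaric, so V/T is constant: P₃ = P₂; T₃ = T₂·(V₃/V₂) = 557.7 K.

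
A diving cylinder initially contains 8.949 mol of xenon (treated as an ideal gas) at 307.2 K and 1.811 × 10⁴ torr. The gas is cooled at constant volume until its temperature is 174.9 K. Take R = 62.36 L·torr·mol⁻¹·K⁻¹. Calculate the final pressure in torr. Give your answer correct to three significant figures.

P₂ ≈ 1.03e+04 torr

From PV = nRT: V₁ = nRT₁/P₁ = 9.466 L.
Isochoric, so P/T is constant: V₂ = V₁; P₂ = P₁·(T₂/T₁) = 1.031e+04 torr.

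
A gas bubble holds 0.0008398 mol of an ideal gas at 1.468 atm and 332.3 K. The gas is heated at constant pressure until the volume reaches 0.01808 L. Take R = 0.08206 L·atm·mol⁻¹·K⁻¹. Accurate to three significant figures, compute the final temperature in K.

From PV = nRT: V₁ = nRT₁/P₁ = 0.01560 L.
P constant ⇒ V ∝ T: P₂ = P₁; T₂ = T₁·(V₂/V₁) = 385.1 K.

T₂ ≈ 385 K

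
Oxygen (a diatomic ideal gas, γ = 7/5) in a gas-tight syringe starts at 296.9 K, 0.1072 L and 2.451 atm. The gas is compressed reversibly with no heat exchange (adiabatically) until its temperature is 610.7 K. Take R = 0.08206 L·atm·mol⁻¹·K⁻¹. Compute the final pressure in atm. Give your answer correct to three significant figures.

P₂ ≈ 30.6 atm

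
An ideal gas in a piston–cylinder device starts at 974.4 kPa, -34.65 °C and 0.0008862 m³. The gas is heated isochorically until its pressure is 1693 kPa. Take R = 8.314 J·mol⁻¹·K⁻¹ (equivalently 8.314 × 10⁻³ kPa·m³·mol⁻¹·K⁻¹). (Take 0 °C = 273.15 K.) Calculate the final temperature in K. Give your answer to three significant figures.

T₂ ≈ 414 K

Convert: T₁ = 238.5 K.
V constant ⇒ P ∝ T: V₂ = V₁; T₂ = T₁·(P₂/P₁) = 414.4 K.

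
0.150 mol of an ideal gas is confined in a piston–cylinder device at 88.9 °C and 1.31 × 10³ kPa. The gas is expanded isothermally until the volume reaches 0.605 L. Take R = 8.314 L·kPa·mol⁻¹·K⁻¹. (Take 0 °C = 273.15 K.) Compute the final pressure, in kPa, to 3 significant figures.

P₂ ≈ 746 kPa

Convert: T₁ = 362.0 K.
From PV = nRT: V₁ = nRT₁/P₁ = 0.3447 L.
Isothermal, so P V is constant: T₂ = T₁; P₂ = P₁·(V₁/V₂) = 746.3 kPa.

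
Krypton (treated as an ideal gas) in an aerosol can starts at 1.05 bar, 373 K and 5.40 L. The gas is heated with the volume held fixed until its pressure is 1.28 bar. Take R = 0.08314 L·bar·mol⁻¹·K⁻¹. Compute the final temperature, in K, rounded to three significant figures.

V constant ⇒ P ∝ T: V₂ = V₁; T₂ = T₁·(P₂/P₁) = 454.7 K.

T₂ ≈ 455 K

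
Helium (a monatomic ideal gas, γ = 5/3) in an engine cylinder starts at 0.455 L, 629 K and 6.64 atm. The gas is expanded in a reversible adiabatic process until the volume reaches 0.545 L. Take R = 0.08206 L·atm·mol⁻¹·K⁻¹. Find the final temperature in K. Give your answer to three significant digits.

Reversible adiabatic, γ = 5/3: T₂ = T₁·(V₁/V₂)^(γ−1) = 557.7 K; P₂ = P₁·(V₁/V₂)^γ = 4.915 atm.

T₂ ≈ 558 K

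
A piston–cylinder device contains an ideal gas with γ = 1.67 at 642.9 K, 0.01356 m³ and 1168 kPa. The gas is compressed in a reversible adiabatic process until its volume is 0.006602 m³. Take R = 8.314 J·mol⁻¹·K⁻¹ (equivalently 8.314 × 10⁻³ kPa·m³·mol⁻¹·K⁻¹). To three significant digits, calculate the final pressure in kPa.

Adiabatic (γ = 1.67), T V^(γ−1) and P V^γ constant: T₂ = T₁·(V₁/V₂)^(γ−1) = 1041 K; P₂ = P₁·(V₁/V₂)^γ = 3886 kPa.

P₂ ≈ 3.89e+03 kPa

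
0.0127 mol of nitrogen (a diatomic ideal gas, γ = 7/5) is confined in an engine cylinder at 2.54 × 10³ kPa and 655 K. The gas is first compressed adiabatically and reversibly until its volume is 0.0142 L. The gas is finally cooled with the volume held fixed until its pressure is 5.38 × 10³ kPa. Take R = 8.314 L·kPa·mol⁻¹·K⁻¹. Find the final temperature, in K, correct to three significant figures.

From PV = nRT: V₁ = nRT₁/P₁ = 0.02723 L.
Adiabatic (γ = 7/5), T V^(γ−1) and P V^γ constant: T₂ = T₁·(V₁/V₂)^(γ−1) = 849.8 K; P₂ = P₁·(V₁/V₂)^γ = 6319 kPa.
Isochoric, so P/T is constant: V₃ = V₂; T₃ = T₂·(P₃/P₂) = 723.5 K.

T₃ ≈ 724 K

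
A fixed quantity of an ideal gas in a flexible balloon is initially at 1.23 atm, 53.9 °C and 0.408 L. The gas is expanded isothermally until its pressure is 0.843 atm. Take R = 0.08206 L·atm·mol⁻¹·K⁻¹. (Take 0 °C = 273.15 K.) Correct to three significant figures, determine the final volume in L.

Convert: T₁ = 327.0 K.
Isothermal, so P V is constant: T₂ = T₁; V₂ = V₁·(P₁/P₂) = 0.5953 L.

V₂ ≈ 0.595 L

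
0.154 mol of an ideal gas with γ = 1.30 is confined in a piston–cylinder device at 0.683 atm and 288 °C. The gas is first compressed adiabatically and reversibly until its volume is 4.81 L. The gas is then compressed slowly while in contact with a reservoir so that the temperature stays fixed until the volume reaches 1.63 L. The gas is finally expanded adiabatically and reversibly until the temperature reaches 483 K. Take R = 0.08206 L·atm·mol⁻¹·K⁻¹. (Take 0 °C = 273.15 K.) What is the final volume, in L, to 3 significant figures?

Convert: T₁ = 561.1 K.
From PV = nRT: V₁ = nRT₁/P₁ = 10.38 L.
Adiabatic (γ = 1.30), T V^(γ−1) and P V^γ constant: T₂ = T₁·(V₁/V₂)^(γ−1) = 706.9 K; P₂ = P₁·(V₁/V₂)^γ = 1.857 atm.
T constant ⇒ Boyle's law P V = const: T₃ = T₂; P₃ = P₂·(V₂/V₃) = 5.480 atm.
Adiabatic (γ = 1.30), T V^(γ−1) and P V^γ constant: P₄ = P₃·(T₄/T₃)^(γ/(γ−1)) = 1.052 atm; V₄ = V₃·(T₃/T₄)^(1/(γ−1)) = 5.800 L.

V₄ ≈ 5.80 L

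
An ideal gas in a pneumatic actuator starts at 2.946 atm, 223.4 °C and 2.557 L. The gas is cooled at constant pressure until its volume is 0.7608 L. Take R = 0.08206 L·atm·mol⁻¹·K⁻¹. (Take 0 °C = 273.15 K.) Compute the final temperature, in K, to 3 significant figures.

T₂ ≈ 148 K

Convert: T₁ = 496.5 K.
Isobaric, so V/T is constant: P₂ = P₁; T₂ = T₁·(V₂/V₁) = 147.7 K.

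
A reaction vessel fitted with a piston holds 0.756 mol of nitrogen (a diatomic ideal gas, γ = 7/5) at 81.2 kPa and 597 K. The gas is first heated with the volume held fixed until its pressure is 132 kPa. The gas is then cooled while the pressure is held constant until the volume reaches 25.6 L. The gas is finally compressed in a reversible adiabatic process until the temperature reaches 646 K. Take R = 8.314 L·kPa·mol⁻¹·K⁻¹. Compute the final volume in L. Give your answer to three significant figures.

V₄ ≈ 16.2 L

From PV = nRT: V₁ = nRT₁/P₁ = 46.21 L.
V constant ⇒ P ∝ T: V₂ = V₁; T₂ = T₁·(P₂/P₁) = 970.5 K.
Isobaric, so V/T is constant: P₃ = P₂; T₃ = T₂·(V₃/V₂) = 537.6 K.
Adiabatic (γ = 7/5), T V^(γ−1) and P V^γ constant: P₄ = P₃·(T₄/T₃)^(γ/(γ−1)) = 251.0 kPa; V₄ = V₃·(T₃/T₄)^(1/(γ−1)) = 16.18 L.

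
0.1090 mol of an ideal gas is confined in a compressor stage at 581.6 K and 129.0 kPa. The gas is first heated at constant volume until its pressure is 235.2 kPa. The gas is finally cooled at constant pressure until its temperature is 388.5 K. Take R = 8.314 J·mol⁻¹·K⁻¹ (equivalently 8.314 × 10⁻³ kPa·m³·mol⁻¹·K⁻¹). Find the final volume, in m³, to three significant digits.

From PV = nRT: V₁ = nRT₁/P₁ = 0.004086 m³.
Isochoric, so P/T is constant: V₂ = V₁; T₂ = T₁·(P₂/P₁) = 1060 K.
P constant ⇒ V ∝ T: P₃ = P₂; V₃ = V₂·(T₃/T₂) = 0.001497 m³.

V₃ ≈ 0.00150 m³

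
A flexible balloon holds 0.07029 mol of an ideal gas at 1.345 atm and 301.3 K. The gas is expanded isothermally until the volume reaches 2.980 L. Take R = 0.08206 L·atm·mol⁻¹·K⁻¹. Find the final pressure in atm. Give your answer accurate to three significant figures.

From PV = nRT: V₁ = nRT₁/P₁ = 1.292 L.
T constant ⇒ Boyle's law P V = const: T₂ = T₁; P₂ = P₁·(V₁/V₂) = 0.5832 atm.

P₂ ≈ 0.583 atm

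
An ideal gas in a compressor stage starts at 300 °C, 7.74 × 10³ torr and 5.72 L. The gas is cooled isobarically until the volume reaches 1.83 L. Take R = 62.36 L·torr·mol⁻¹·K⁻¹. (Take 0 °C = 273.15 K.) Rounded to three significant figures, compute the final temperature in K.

T₂ ≈ 183 K

Convert: T₁ = 573.1 K.
Isobaric, so V/T is constant: P₂ = P₁; T₂ = T₁·(V₂/V₁) = 183.4 K.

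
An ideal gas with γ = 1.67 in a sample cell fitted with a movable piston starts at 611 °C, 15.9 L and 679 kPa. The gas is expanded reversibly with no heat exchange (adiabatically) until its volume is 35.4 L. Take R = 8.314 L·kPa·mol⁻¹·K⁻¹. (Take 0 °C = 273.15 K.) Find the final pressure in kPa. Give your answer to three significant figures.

Convert: T₁ = 884.1 K.
Reversible adiabatic, γ = 1.67: T₂ = T₁·(V₁/V₂)^(γ−1) = 517.2 K; P₂ = P₁·(V₁/V₂)^γ = 178.4 kPa.

P₂ ≈ 178 kPa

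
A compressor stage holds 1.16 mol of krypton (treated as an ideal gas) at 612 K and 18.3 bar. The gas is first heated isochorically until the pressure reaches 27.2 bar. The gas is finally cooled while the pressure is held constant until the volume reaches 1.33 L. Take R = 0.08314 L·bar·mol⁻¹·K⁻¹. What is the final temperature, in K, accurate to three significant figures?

T₃ ≈ 375 K

From PV = nRT: V₁ = nRT₁/P₁ = 3.225 L.
V constant ⇒ P ∝ T: V₂ = V₁; T₂ = T₁·(P₂/P₁) = 909.6 K.
Isobaric, so V/T is constant: P₃ = P₂; T₃ = T₂·(V₃/V₂) = 375.1 K.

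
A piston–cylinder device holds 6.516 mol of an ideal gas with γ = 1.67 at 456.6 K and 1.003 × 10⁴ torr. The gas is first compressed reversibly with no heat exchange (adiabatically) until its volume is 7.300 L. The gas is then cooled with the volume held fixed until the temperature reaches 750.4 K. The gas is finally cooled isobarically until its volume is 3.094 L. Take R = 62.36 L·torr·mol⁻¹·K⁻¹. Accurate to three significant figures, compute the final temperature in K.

From PV = nRT: V₁ = nRT₁/P₁ = 18.50 L.
Reversible adiabatic, γ = 1.67: T₂ = T₁·(V₁/V₂)^(γ−1) = 851.3 K; P₂ = P₁·(V₁/V₂)^γ = 4.739e+04 torr.
V constant ⇒ P ∝ T: V₃ = V₂; P₃ = P₂·(T₃/T₂) = 4.177e+04 torr.
Isobaric, so V/T is constant: P₄ = P₃; T₄ = T₃·(V₄/V₃) = 318.0 K.

T₄ ≈ 318 K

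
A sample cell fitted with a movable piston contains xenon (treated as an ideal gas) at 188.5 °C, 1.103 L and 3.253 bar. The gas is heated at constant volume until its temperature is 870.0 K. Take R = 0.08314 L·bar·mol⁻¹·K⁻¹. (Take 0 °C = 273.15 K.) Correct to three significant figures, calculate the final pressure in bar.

P₂ ≈ 6.13 bar

Convert: T₁ = 461.6 K.
V constant ⇒ P ∝ T: V₂ = V₁; P₂ = P₁·(T₂/T₁) = 6.130 bar.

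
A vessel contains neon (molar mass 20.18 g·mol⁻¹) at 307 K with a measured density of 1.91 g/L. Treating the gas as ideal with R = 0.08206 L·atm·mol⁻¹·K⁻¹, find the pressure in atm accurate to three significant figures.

ρ = PM/(RT) ⇒ P = ρRT/M = (1.91 × 0.08206 × 307.0) / 20.18

P ≈ 2.38 atm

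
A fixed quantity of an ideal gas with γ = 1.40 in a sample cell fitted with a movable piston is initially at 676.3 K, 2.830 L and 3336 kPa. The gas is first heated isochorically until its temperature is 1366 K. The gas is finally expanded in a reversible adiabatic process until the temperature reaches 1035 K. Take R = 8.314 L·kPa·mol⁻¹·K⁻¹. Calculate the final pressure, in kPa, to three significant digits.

P₃ ≈ 2.55e+03 kPa

V constant ⇒ P ∝ T: V₂ = V₁; P₂ = P₁·(T₂/T₁) = 6738 kPa.
Reversible adiabatic, γ = 1.40: P₃ = P₂·(T₃/T₂)^(γ/(γ−1)) = 2551 kPa; V₃ = V₂·(T₂/T₃)^(1/(γ−1)) = 5.663 L.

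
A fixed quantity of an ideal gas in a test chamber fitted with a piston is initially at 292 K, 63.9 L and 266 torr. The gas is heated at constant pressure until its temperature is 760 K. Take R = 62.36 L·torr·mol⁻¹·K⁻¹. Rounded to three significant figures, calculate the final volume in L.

V₂ ≈ 166 L

P constant ⇒ V ∝ T: P₂ = P₁; V₂ = V₁·(T₂/T₁) = 166.3 L.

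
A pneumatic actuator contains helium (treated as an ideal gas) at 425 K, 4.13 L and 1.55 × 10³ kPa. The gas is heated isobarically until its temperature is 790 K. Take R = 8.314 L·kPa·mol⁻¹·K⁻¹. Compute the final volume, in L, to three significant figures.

V₂ ≈ 7.68 L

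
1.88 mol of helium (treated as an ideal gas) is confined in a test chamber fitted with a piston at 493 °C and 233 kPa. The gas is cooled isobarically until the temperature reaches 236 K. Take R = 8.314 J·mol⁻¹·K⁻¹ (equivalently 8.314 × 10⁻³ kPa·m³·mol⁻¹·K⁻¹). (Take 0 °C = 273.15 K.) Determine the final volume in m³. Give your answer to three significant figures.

V₂ ≈ 0.0158 m³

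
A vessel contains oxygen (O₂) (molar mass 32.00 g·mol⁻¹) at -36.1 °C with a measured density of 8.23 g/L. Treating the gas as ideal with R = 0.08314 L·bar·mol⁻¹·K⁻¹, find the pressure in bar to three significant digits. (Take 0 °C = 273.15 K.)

ρ = PM/(RT) ⇒ P = ρRT/M = (8.23 × 0.08314 × 237.0) / 32.00

P ≈ 5.07 bar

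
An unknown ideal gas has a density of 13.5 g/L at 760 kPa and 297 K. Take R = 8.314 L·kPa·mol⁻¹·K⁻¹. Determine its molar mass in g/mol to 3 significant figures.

ρ = PM/(RT) ⇒ M = ρRT/P = (13.5 × 8.314 × 297.0) / 760

M ≈ 43.9 g/mol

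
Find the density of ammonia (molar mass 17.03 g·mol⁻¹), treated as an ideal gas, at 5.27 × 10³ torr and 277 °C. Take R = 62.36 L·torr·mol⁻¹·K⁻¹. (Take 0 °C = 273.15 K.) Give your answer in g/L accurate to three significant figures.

ρ ≈ 2.62 g/L

ρ = PM/(RT) = (5.27e+03 × 17.03) / (62.36 × 550.1)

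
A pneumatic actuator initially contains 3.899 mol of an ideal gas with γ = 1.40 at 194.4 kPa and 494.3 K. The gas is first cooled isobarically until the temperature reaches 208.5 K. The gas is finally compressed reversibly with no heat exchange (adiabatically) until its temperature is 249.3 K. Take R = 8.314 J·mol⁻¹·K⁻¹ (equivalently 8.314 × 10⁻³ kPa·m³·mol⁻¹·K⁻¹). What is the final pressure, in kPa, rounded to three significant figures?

P₃ ≈ 363 kPa

From PV = nRT: V₁ = nRT₁/P₁ = 0.08242 m³.
Isobaric, so V/T is constant: P₂ = P₁; V₂ = V₁·(T₂/T₁) = 0.03477 m³.
Adiabatic (γ = 1.40), T V^(γ−1) and P V^γ constant: P₃ = P₂·(T₃/T₂)^(γ/(γ−1)) = 363.4 kPa; V₃ = V₂·(T₂/T₃)^(1/(γ−1)) = 0.02224 m³.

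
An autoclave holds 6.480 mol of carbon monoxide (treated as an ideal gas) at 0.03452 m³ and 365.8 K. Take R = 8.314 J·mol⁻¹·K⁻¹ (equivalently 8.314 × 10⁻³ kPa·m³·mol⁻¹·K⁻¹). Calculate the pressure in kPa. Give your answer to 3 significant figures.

P ≈ 571 kPa

PV = nRT ⇒ P = nRT/V = (6.480 × 8.314 × 10⁻³ × 365.8) / 0.03452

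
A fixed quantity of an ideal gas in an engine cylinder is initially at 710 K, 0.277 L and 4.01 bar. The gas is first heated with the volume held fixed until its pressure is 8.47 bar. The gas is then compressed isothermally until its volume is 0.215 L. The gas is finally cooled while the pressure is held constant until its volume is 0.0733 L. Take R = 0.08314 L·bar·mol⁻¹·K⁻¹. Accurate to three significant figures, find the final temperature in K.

V constant ⇒ P ∝ T: V₂ = V₁; T₂ = T₁·(P₂/P₁) = 1500 K.
Isothermal, so P V is constant: T₃ = T₂; P₃ = P₂·(V₂/V₃) = 10.91 bar.
Isobaric, so V/T is constant: P₄ = P₃; T₄ = T₃·(V₄/V₃) = 511.3 K.

T₄ ≈ 511 K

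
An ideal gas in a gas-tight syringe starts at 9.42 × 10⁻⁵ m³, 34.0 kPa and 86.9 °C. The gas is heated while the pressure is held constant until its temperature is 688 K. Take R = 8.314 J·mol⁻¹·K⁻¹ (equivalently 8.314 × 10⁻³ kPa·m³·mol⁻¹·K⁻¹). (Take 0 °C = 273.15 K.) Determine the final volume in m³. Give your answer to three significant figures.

Convert: T₁ = 360.0 K.
Isobaric, so V/T is constant: P₂ = P₁; V₂ = V₁·(T₂/T₁) = 0.0001800 m³.

V₂ ≈ 0.000180 m³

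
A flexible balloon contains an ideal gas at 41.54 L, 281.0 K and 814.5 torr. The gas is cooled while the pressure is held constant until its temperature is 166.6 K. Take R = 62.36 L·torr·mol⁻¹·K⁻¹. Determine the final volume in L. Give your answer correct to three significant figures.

P constant ⇒ V ∝ T: P₂ = P₁; V₂ = V₁·(T₂/T₁) = 24.63 L.

V₂ ≈ 24.6 L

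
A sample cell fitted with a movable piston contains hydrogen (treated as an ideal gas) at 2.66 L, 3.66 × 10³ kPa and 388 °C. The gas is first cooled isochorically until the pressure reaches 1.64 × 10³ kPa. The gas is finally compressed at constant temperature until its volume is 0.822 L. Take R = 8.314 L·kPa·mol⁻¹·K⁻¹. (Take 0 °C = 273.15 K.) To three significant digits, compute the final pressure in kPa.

P₃ ≈ 5.31e+03 kPa

Convert: T₁ = 661.1 K.
Isochoric, so P/T is constant: V₂ = V₁; T₂ = T₁·(P₂/P₁) = 296.3 K.
Isothermal, so P V is constant: T₃ = T₂; P₃ = P₂·(V₂/V₃) = 5307 kPa.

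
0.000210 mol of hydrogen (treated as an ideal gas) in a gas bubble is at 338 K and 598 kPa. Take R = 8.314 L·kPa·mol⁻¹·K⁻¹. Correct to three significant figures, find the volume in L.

PV = nRT ⇒ V = nRT/P = (0.000210 × 8.314 × 338) / 598

V ≈ 0.000987 L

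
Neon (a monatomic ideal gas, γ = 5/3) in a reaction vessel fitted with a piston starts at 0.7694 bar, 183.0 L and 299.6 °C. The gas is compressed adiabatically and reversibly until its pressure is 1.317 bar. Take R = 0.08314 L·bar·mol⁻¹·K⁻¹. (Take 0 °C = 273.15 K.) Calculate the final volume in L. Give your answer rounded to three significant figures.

V₂ ≈ 133 L

Convert: T₁ = 572.8 K.
Reversible adiabatic, γ = 5/3: T₂ = T₁·(P₂/P₁)^((γ−1)/γ) = 710.1 K; V₂ = V₁·(P₁/P₂)^(1/γ) = 132.6 L.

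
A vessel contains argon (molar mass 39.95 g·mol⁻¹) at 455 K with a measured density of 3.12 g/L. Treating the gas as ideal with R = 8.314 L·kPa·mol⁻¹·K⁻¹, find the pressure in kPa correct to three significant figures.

ρ = PM/(RT) ⇒ P = ρRT/M = (3.12 × 8.314 × 455.0) / 39.95

P ≈ 295 kPa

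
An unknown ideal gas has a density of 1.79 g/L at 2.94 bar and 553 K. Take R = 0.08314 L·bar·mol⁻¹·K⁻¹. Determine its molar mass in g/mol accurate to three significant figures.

ρ = PM/(RT) ⇒ M = ρRT/P = (1.79 × 0.08314 × 553.0) / 2.94

M ≈ 28.0 g/mol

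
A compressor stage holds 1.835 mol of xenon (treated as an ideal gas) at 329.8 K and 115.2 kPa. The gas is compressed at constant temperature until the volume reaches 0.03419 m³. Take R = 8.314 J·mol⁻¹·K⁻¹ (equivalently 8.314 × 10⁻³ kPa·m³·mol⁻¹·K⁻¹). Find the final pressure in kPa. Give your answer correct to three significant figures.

From PV = nRT: V₁ = nRT₁/P₁ = 0.04368 m³.
Isothermal, so P V is constant: T₂ = T₁; P₂ = P₁·(V₁/V₂) = 147.2 kPa.

P₂ ≈ 147 kPa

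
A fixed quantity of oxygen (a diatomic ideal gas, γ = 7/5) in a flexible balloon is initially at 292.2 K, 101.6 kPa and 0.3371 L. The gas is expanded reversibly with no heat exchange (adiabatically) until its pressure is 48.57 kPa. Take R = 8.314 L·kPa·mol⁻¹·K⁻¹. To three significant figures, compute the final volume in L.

V₂ ≈ 0.571 L

Adiabatic (γ = 7/5), T V^(γ−1) and P V^γ constant: T₂ = T₁·(P₂/P₁)^((γ−1)/γ) = 236.6 K; V₂ = V₁·(P₁/P₂)^(1/γ) = 0.5711 L.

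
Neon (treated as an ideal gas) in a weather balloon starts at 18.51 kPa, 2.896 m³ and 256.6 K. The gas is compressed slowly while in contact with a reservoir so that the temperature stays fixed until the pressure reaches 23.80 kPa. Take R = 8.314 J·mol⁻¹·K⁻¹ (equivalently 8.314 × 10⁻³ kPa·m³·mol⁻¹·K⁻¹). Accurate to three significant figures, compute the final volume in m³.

T constant ⇒ Boyle's law P V = const: T₂ = T₁; V₂ = V₁·(P₁/P₂) = 2.252 m³.

V₂ ≈ 2.25 m³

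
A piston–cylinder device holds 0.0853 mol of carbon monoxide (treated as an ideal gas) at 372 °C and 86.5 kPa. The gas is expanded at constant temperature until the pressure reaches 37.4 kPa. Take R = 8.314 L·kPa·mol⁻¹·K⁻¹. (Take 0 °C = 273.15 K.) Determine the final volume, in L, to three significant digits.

Convert: T₁ = 645.1 K.
From PV = nRT: V₁ = nRT₁/P₁ = 5.289 L.
T constant ⇒ Boyle's law P V = const: T₂ = T₁; V₂ = V₁·(P₁/P₂) = 12.23 L.

V₂ ≈ 12.2 L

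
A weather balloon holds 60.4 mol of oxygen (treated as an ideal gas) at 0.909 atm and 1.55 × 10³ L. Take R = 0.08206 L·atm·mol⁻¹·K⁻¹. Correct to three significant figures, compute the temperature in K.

T ≈ 284 K

PV = nRT ⇒ T = PV/(nR) = (0.909 × 1.55e+03) / (60.4 × 0.08206)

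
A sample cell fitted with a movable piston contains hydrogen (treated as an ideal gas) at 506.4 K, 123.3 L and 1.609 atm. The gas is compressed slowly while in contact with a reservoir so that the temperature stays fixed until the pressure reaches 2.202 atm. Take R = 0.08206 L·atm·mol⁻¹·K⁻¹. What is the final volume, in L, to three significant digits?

V₂ ≈ 90.1 L

T constant ⇒ Boyle's law P V = const: T₂ = T₁; V₂ = V₁·(P₁/P₂) = 90.10 L.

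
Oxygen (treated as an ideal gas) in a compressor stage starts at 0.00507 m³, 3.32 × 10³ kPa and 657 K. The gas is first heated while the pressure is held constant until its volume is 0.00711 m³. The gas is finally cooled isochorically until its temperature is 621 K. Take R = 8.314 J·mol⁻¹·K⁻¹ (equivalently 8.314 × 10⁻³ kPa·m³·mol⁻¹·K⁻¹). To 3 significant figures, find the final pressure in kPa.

P constant ⇒ V ∝ T: P₂ = P₁; T₂ = T₁·(V₂/V₁) = 921.4 K.
V constant ⇒ P ∝ T: V₃ = V₂; P₃ = P₂·(T₃/T₂) = 2238 kPa.

P₃ ≈ 2.24e+03 kPa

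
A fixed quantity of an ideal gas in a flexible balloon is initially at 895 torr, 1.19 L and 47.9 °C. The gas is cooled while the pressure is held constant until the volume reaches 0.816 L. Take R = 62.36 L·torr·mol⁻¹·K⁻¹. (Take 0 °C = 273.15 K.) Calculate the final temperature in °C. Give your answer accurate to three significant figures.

Convert: T₁ = 321.0 K.
P constant ⇒ V ∝ T: P₂ = P₁; T₂ = T₁·(V₂/V₁) = 220.1 K.

T₂ ≈ -53.0 °C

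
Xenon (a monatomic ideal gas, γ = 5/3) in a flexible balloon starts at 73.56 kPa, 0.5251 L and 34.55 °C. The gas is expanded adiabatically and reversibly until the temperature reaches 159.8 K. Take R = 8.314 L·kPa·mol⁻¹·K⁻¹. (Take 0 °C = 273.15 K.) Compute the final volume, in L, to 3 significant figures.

Convert: T₁ = 307.7 K.
Reversible adiabatic, γ = 5/3: P₂ = P₁·(T₂/T₁)^(γ/(γ−1)) = 14.30 kPa; V₂ = V₁·(T₁/T₂)^(1/(γ−1)) = 1.403 L.

V₂ ≈ 1.40 L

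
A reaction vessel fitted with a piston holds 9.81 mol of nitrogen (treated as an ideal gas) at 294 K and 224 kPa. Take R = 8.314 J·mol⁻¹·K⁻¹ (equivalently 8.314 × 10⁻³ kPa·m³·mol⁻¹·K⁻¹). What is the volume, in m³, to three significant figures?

PV = nRT ⇒ V = nRT/P = (9.81 × 8.314 × 10⁻³ × 294) / 224

V ≈ 0.107 m³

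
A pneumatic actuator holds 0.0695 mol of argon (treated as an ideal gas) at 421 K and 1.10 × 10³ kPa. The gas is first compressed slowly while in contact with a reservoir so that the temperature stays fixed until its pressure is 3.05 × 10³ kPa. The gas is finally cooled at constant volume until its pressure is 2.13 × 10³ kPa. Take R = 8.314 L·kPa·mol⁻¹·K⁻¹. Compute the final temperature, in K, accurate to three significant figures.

From PV = nRT: V₁ = nRT₁/P₁ = 0.2211 L.
T constant ⇒ Boyle's law P V = const: T₂ = T₁; V₂ = V₁·(P₁/P₂) = 0.07976 L.
Isochoric, so P/T is constant: V₃ = V₂; T₃ = T₂·(P₃/P₂) = 294.0 K.

T₃ ≈ 294 K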